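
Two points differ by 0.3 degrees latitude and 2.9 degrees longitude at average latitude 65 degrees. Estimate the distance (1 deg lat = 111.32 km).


dlat_km = 0.3 * 111.32 = 33.396
dlon_km = 2.9 * 111.32 * cos(65) ≈ 136.433
dist = sqrt(33.396^2 + 136.433^2) ≈ 140.5 km

140.5 km


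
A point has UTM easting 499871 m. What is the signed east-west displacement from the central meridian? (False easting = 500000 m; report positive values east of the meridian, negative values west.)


displacement = 499871 - 500000 = -129 m

-129 m


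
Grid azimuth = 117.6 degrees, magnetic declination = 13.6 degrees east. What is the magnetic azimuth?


magnetic azimuth = grid azimuth - declination (east +ve)
mag_az = 117.6 - 13.6 = 104.0 degrees

104.0 degrees


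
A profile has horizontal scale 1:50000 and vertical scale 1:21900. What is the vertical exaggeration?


VE = horizontal_scale / vertical_scale = 50000 / 21900 ≈ 2.3

2.3x


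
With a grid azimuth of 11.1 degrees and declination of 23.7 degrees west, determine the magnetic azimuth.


magnetic azimuth = grid azimuth - declination (east +ve)
mag_az = 11.1 - -23.7 = 34.8 degrees

34.8 degrees


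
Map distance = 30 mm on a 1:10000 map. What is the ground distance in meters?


ground = 30 mm * 10000 / 1000 = 300.0 m

300.0 m


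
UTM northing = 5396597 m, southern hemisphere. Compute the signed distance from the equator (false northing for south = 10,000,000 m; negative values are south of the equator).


For southern: actual = 5396597 - 10000000 = -4603403 m

-4603403 m


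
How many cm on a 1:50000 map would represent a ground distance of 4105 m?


map_cm = 4105 * 100 / 50000 = 8.21 cm

8.21 cm


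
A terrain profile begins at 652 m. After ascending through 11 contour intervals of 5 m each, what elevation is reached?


elevation = 652 + 11 * 5 = 707 m

707 m


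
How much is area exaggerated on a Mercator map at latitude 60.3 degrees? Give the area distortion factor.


area_distortion = 1/cos^2(60.3) = 4.074

4.074


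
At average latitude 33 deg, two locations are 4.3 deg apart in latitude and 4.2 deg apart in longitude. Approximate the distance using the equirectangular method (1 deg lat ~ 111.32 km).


dlat_km = 4.3 * 111.32 = 478.676
dlon_km = 4.2 * 111.32 * cos(33) ≈ 392.115
dist = sqrt(478.676^2 + 392.115^2) ≈ 618.8 km

618.8 km


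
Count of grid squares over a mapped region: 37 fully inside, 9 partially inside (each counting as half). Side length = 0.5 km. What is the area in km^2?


effective squares = 37 + 9 * 0.5 = 41.5
area = 41.5 * 0.25 = 10.375 km^2

10.375 km^2


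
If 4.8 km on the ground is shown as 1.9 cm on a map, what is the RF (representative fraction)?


ground = 4.8 km = 480000 cm; RF denominator = ground / map = 480000 / 1.9 ≈ 252632; RF = 1:252632

1:252632


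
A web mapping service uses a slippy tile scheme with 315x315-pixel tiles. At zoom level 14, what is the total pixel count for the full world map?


tiles per axis = 2^14 = 16384
total tiles = 16384^2 = 268435456
pixels per axis = 16384 * 315 = 5160960
total pixels = 5160960^2 = 26635508121600

26635508121600 pixels


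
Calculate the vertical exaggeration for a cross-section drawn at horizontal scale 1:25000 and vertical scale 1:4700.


VE = horizontal_scale / vertical_scale = 25000 / 4700 ≈ 5.3

5.3x


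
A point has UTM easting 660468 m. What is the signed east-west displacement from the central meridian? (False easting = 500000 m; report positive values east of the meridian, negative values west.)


displacement = 660468 - 500000 = 160468 m

160468 m


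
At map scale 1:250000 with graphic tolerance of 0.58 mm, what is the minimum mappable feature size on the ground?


ground = 0.58 mm * 250000 / 1000 = 145.0 m

145.0 m


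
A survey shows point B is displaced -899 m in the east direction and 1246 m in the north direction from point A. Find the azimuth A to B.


az = atan2(-899, 1246) = -35.8 deg
adjusted to 0-360: 324.2 degrees

324.2 degrees


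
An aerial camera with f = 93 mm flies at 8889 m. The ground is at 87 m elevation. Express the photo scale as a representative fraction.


scale = f / (H - h) = 93 mm / 8802 m = 93 / 8802000 = 1:94645

1:94645


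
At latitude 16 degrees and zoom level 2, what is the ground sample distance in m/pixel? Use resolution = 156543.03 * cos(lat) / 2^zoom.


res = 156543.03 * cos(16) / 2^2 = 156543.03 * 0.9612617 / 4 = 37619.7 m/pixel

37619.7 m/pixel


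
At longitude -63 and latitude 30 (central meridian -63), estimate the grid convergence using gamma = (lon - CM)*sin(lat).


gamma = (-63 - -63) * sin(30) = 0 * 0.5 = 0.0 degrees

0.0 degrees


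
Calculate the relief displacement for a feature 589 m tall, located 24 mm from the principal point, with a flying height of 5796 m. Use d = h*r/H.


d = h * r / H = 589 * 24 / 5796 = 2.44 mm

2.44 mm


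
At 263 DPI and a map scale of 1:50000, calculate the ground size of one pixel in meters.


pixel_cm = 2.54 / 263 ≈ 0.009658 cm
ground = pixel_cm * 50000 / 100 = 2.54 * 50000 / (263 * 100) = 127000 / 26300 ≈ 4.83 m

4.83 m


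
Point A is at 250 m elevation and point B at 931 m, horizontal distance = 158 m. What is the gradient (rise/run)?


gradient = (931 - 250) / 158 = 681 / 158 = 4.3101

4.3101


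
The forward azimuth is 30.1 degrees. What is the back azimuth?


back azimuth = (30.1 + 180) mod 360 = 210.1 degrees

210.1 degrees


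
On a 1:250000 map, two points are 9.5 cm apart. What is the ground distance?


ground = 9.5 cm * 250000 / 100 = 23750.0 m = 23.75 km

23.75 km


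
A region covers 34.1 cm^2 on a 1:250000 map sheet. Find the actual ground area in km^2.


ground_area = 34.1 * (250000/100)^2 = 213125000.0 m^2 = 213.125 km^2

213.125 km^2


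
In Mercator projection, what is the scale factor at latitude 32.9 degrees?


SF = 1 / cos(32.9) = 1 / 0.83962 = 1.191

1.191


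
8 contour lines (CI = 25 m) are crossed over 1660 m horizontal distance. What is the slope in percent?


elevation change = 8 * 25 = 200 m
slope = 200 / 1660 * 100 = 12.0%

12.0%


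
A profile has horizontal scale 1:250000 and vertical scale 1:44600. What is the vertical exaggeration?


VE = horizontal_scale / vertical_scale = 250000 / 44600 ≈ 5.6

5.6x


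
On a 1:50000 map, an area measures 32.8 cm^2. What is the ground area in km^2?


ground_area = 32.8 * (50000/100)^2 = 8200000.0 m^2 = 8.2 km^2

8.2 km^2


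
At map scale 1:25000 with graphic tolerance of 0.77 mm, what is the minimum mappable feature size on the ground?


ground = 0.77 mm * 25000 / 1000 = 19.25 m

19.25 m


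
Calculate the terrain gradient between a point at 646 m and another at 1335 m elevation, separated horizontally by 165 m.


gradient = (1335 - 646) / 165 = 689 / 165 = 4.1758

4.1758


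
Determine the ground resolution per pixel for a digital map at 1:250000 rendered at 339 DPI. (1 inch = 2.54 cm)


pixel_cm = 2.54 / 339 ≈ 0.007493 cm
ground = pixel_cm * 250000 / 100 = 2.54 * 250000 / (339 * 100) = 635000 / 33900 ≈ 18.73 m

18.73 m


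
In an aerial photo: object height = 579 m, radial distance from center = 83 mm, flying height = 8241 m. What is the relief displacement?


d = h * r / H = 579 * 83 / 8241 = 5.83 mm

5.83 mm


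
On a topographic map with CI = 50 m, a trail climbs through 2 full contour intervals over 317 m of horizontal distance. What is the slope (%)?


elevation change = 2 * 50 = 100 m
slope = 100 / 317 * 100 = 31.5%

31.5%


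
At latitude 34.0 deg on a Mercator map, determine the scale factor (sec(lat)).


SF = 1 / cos(34.0) = 1 / 0.829038 = 1.206

1.206


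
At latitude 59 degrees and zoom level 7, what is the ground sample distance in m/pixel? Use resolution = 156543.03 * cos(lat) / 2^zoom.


res = 156543.03 * cos(59) / 2^7 = 156543.03 * 0.51503807 / 128 = 629.89 m/pixel

629.89 m/pixel


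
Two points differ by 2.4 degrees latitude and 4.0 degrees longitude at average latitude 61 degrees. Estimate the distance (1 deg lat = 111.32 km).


dlat_km = 2.4 * 111.32 = 267.168
dlon_km = 4.0 * 111.32 * cos(61) ≈ 215.876
dist = sqrt(267.168^2 + 215.876^2) ≈ 343.5 km

343.5 km


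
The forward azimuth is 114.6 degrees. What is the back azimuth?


back azimuth = (114.6 + 180) mod 360 = 294.6 degrees

294.6 degrees


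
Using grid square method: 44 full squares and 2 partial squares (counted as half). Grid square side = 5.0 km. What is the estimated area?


effective squares = 44 + 2 * 0.5 = 45.0
area = 45.0 * 25.0 = 1125.0 km^2

1125.0 km^2


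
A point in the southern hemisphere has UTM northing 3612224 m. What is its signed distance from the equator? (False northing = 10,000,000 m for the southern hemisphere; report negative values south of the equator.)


For southern: actual = 3612224 - 10000000 = -6387776 m

-6387776 m


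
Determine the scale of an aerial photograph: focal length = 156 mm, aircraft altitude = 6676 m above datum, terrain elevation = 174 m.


scale = f / (H - h) = 156 mm / 6502 m = 156 / 6502000 = 1:41679

1:41679


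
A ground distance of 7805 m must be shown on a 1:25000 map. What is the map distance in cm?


map_cm = 7805 * 100 / 25000 = 31.22 cm

31.22 cm


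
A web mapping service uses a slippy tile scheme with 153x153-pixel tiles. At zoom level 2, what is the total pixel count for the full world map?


tiles per axis = 2^2 = 4
total tiles = 4^2 = 16
pixels per axis = 4 * 153 = 612
total pixels = 612^2 = 374544

374544 pixels


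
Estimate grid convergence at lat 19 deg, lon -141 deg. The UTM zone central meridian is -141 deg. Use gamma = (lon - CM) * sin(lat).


gamma = (-141 - -141) * sin(19) = 0 * 0.325568 = 0.0 degrees

0.0 degrees


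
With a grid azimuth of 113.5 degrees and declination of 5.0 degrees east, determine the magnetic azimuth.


magnetic azimuth = grid azimuth - declination (east +ve)
mag_az = 113.5 - 5.0 = 108.5 degrees

108.5 degrees


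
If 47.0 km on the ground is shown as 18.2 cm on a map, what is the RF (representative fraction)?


ground = 47.0 km = 4700000 cm; RF denominator = ground / map = 4700000 / 18.2 ≈ 258242; RF = 1:258242

1:258242


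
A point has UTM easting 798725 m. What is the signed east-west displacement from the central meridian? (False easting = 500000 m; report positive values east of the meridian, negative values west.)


displacement = 798725 - 500000 = 298725 m

298725 m


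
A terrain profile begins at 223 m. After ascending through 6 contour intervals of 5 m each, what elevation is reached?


elevation = 223 + 6 * 5 = 253 m

253 m


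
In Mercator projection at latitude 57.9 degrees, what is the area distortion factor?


area_distortion = 1/cos^2(57.9) = 3.541

3.541


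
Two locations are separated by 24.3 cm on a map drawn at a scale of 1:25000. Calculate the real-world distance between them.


ground = 24.3 cm * 25000 / 100 = 6075.0 m = 6.075 km

6.075 km


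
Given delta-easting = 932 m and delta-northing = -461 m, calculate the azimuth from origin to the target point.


az = atan2(932, -461) = 116.3 deg
adjusted to 0-360: 116.3 degrees

116.3 degrees


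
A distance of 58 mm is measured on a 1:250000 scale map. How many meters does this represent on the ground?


ground = 58 mm * 250000 / 1000 = 14500.0 m

14500.0 m


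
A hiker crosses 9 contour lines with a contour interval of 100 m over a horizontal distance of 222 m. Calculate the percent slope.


elevation change = 9 * 100 = 900 m
slope = 900 / 222 * 100 = 405.4%

405.4%


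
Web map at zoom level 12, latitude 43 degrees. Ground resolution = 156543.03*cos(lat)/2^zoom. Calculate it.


res = 156543.03 * cos(43) / 2^12 = 156543.03 * 0.7313537 / 4096 = 27.95 m/pixel

27.95 m/pixel


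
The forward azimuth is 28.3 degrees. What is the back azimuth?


back azimuth = (28.3 + 180) mod 360 = 208.3 degrees

208.3 degrees


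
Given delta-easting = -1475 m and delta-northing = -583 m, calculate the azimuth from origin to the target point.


az = atan2(-1475, -583) = -111.6 deg
adjusted to 0-360: 248.4 degrees

248.4 degrees


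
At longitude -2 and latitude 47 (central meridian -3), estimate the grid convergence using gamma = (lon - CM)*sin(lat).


gamma = (-2 - -3) * sin(47) = 1 * 0.731354 = 0.731 degrees

0.731 degrees


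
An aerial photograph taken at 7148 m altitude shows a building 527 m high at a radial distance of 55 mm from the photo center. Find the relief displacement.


d = h * r / H = 527 * 55 / 7148 = 4.05 mm

4.05 mm


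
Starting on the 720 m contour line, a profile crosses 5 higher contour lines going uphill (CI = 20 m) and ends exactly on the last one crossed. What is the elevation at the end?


elevation = 720 + 5 * 20 = 820 m

820 m


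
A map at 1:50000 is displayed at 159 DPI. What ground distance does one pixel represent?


pixel_cm = 2.54 / 159 ≈ 0.015975 cm
ground = pixel_cm * 50000 / 100 = 2.54 * 50000 / (159 * 100) = 127000 / 15900 ≈ 7.99 m

7.99 m


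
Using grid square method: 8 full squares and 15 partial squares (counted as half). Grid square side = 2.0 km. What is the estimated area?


effective squares = 8 + 15 * 0.5 = 15.5
area = 15.5 * 4.0 = 62.0 km^2

62.0 km^2


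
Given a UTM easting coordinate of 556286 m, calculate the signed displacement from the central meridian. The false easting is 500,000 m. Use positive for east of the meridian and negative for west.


displacement = 556286 - 500000 = 56286 m

56286 m


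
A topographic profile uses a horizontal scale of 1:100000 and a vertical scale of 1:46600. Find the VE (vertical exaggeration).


VE = horizontal_scale / vertical_scale = 100000 / 46600 ≈ 2.1

2.1x


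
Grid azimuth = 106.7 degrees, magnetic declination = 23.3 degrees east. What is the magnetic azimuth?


magnetic azimuth = grid azimuth - declination (east +ve)
mag_az = 106.7 - 23.3 = 83.4 degrees

83.4 degrees


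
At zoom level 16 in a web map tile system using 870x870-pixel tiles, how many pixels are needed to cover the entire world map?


tiles per axis = 2^16 = 65536
total tiles = 65536^2 = 4294967296
pixels per axis = 65536 * 870 = 57016320
total pixels = 57016320^2 = 3250860746342400

3250860746342400 pixels


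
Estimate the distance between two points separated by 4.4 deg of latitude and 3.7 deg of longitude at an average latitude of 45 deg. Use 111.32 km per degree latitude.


dlat_km = 4.4 * 111.32 = 489.808
dlon_km = 3.7 * 111.32 * cos(45) ≈ 291.246
dist = sqrt(489.808^2 + 291.246^2) ≈ 569.9 km

569.9 km


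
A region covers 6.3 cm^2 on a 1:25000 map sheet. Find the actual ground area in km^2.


ground_area = 6.3 * (25000/100)^2 = 393750.0 m^2 = 0.39375 km^2 ≈ 0.394 km^2

0.394 km^2


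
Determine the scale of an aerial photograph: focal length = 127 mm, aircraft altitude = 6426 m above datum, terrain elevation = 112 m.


scale = f / (H - h) = 127 mm / 6314 m = 127 / 6314000 = 1:49717

1:49717


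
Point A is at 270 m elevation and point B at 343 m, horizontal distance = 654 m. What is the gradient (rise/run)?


gradient = (343 - 270) / 654 = 73 / 654 = 0.1116

0.1116


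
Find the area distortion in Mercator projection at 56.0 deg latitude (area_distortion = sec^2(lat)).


area_distortion = 1/cos^2(56.0) = 3.198

3.198


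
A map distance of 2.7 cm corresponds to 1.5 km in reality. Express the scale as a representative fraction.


ground = 1.5 km = 150000 cm; RF denominator = ground / map = 150000 / 2.7 ≈ 55556; RF = 1:55556

1:55556


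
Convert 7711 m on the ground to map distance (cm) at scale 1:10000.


map_cm = 7711 * 100 / 10000 = 77.11 cm

77.11 cm


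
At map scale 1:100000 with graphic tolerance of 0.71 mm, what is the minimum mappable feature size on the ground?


ground = 0.71 mm * 100000 / 1000 = 71.0 m

71.0 m


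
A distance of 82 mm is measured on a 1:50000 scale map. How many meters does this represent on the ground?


ground = 82 mm * 50000 / 1000 = 4100.0 m

4100.0 m


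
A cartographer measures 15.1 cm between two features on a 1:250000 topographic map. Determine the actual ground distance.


ground = 15.1 cm * 250000 / 100 = 37750.0 m = 37.75 km

37.75 km


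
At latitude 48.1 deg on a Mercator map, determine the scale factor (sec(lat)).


SF = 1 / cos(48.1) = 1 / 0.667833 = 1.497

1.497


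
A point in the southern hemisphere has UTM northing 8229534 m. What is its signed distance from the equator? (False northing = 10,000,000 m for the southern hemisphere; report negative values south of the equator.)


For southern: actual = 8229534 - 10000000 = -1770466 m

-1770466 m


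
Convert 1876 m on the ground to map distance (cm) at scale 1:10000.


map_cm = 1876 * 100 / 10000 = 18.76 cm

18.76 cm


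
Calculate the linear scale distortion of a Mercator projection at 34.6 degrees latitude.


SF = 1 / cos(34.6) = 1 / 0.823136 = 1.215

1.215


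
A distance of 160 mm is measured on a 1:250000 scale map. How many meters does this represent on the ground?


ground = 160 mm * 250000 / 1000 = 40000.0 m

40000.0 m


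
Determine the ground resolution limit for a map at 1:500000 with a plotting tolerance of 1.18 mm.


ground = 1.18 mm * 500000 / 1000 = 590.0 m

590.0 m


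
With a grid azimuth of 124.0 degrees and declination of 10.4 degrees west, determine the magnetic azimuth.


magnetic azimuth = grid azimuth - declination (east +ve)
mag_az = 124.0 - -10.4 = 134.4 degrees

134.4 degrees


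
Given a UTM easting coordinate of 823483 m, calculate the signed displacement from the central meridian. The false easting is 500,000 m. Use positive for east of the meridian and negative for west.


displacement = 823483 - 500000 = 323483 m

323483 m


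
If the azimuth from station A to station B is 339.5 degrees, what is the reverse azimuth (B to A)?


back azimuth = (339.5 + 180) mod 360 = 159.5 degrees

159.5 degrees


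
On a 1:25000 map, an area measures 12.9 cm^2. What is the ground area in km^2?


ground_area = 12.9 * (25000/100)^2 = 806250.0 m^2 = 0.80625 km^2 ≈ 0.806 km^2

0.806 km^2


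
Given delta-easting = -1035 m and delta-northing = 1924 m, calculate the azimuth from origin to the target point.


az = atan2(-1035, 1924) = -28.3 deg
adjusted to 0-360: 331.7 degrees

331.7 degrees


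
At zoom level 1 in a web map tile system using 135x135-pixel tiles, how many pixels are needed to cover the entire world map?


tiles per axis = 2^1 = 2
total tiles = 2^2 = 4
pixels per axis = 2 * 135 = 270
total pixels = 270^2 = 72900

72900 pixels


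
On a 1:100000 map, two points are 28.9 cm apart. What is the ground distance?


ground = 28.9 cm * 100000 / 100 = 28900.0 m = 28.9 km

28.9 km


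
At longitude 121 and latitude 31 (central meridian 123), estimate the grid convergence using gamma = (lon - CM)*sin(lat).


gamma = (121 - 123) * sin(31) = -2 * 0.515038 = -1.03 degrees

-1.03 degrees


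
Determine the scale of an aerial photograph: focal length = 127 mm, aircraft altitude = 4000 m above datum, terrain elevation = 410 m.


scale = f / (H - h) = 127 mm / 3590 m = 127 / 3590000 = 1:28268

1:28268


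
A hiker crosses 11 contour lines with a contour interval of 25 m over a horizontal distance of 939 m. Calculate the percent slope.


elevation change = 11 * 25 = 275 m
slope = 275 / 939 * 100 = 29.3%

29.3%


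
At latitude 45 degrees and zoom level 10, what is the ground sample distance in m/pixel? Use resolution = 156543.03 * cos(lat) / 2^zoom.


res = 156543.03 * cos(45) / 2^10 = 156543.03 * 0.70710678 / 1024 = 108.1 m/pixel

108.1 m/pixel


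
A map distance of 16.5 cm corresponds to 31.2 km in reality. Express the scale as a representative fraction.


ground = 31.2 km = 3120000 cm; RF denominator = ground / map = 3120000 / 16.5 ≈ 189091; RF = 1:189091

1:189091


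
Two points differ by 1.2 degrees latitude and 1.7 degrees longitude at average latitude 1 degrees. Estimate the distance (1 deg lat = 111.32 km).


dlat_km = 1.2 * 111.32 = 133.584
dlon_km = 1.7 * 111.32 * cos(1) ≈ 189.215
dist = sqrt(133.584^2 + 189.215^2) ≈ 231.6 km

231.6 km


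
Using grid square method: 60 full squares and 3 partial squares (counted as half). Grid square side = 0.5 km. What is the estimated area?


effective squares = 60 + 3 * 0.5 = 61.5
area = 61.5 * 0.25 = 15.375 km^2

15.375 km^2


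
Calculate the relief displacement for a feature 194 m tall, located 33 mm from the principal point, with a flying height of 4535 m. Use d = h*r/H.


d = h * r / H = 194 * 33 / 4535 = 1.41 mm

1.41 mm


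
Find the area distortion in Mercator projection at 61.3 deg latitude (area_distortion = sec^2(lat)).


area_distortion = 1/cos^2(61.3) = 4.336

4.336


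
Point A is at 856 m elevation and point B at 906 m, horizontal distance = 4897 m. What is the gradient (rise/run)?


gradient = (906 - 856) / 4897 = 50 / 4897 = 0.0102

0.0102


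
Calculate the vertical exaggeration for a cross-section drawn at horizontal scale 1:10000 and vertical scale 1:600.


VE = horizontal_scale / vertical_scale = 10000 / 600 ≈ 16.7

16.7x


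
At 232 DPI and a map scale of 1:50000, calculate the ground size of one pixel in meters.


pixel_cm = 2.54 / 232 ≈ 0.010948 cm
ground = pixel_cm * 50000 / 100 = 2.54 * 50000 / (232 * 100) = 127000 / 23200 ≈ 5.47 m

5.47 m


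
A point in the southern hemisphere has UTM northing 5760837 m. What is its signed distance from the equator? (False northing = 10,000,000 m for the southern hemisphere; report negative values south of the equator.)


For southern: actual = 5760837 - 10000000 = -4239163 m

-4239163 m


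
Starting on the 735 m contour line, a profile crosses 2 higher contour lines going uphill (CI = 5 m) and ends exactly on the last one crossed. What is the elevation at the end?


elevation = 735 + 2 * 5 = 745 m

745 m


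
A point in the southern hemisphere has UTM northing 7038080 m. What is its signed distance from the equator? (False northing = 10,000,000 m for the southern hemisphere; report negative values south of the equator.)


For southern: actual = 7038080 - 10000000 = -2961920 m

-2961920 m


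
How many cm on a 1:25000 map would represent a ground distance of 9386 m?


map_cm = 9386 * 100 / 25000 = 37.544 cm ≈ 37.54 cm

37.54 cm


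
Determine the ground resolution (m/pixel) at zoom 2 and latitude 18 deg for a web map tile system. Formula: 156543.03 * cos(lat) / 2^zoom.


res = 156543.03 * cos(18) / 2^2 = 156543.03 * 0.95105652 / 4 = 37220.32 m/pixel

37220.32 m/pixel


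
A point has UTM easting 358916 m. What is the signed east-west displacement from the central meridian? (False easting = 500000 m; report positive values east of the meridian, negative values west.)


displacement = 358916 - 500000 = -141084 m

-141084 m


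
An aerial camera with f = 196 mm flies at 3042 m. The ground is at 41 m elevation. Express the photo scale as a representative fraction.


scale = f / (H - h) = 196 mm / 3001 m = 196 / 3001000 = 1:15311

1:15311


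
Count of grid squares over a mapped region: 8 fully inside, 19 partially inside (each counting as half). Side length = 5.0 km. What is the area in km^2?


effective squares = 8 + 19 * 0.5 = 17.5
area = 17.5 * 25.0 = 437.5 km^2

437.5 km^2


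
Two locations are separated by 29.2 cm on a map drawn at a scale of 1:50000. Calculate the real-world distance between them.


ground = 29.2 cm * 50000 / 100 = 14600.0 m = 14.6 km

14.6 km


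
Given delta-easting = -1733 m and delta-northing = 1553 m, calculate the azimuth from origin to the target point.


az = atan2(-1733, 1553) = -48.1 deg
adjusted to 0-360: 311.9 degrees

311.9 degrees


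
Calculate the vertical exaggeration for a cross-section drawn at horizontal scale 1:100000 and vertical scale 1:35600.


VE = horizontal_scale / vertical_scale = 100000 / 35600 ≈ 2.8

2.8x


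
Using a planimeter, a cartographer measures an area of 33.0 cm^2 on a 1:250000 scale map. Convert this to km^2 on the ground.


ground_area = 33.0 * (250000/100)^2 = 206250000.0 m^2 = 206.25 km^2

206.25 km^2


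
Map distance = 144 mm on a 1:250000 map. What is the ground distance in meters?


ground = 144 mm * 250000 / 1000 = 36000.0 m

36000.0 m


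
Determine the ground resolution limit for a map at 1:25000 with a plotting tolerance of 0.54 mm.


ground = 0.54 mm * 25000 / 1000 = 13.5 m

13.5 m


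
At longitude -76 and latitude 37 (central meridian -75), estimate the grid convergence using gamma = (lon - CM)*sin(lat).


gamma = (-76 - -75) * sin(37) = -1 * 0.601815 = -0.602 degrees

-0.602 degrees


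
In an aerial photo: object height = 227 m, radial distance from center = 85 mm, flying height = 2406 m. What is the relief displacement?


d = h * r / H = 227 * 85 / 2406 = 8.02 mm

8.02 mm


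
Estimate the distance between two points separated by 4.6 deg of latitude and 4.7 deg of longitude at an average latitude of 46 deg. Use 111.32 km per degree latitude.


dlat_km = 4.6 * 111.32 = 512.072
dlon_km = 4.7 * 111.32 * cos(46) ≈ 363.448
dist = sqrt(512.072^2 + 363.448^2) ≈ 627.9 km

627.9 km


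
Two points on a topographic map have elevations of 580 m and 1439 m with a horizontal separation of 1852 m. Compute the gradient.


gradient = (1439 - 580) / 1852 = 859 / 1852 = 0.4638

0.4638


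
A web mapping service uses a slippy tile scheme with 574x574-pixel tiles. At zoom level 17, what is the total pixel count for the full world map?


tiles per axis = 2^17 = 131072
total tiles = 131072^2 = 17179869184
pixels per axis = 131072 * 574 = 75235328
total pixels = 75235328^2 = 5660354579267584

5660354579267584 pixels


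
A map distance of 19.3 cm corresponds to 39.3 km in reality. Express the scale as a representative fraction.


ground = 39.3 km = 3930000 cm; RF denominator = ground / map = 3930000 / 19.3 ≈ 203627; RF = 1:203627

1:203627


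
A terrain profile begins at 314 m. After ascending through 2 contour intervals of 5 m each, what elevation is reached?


elevation = 314 + 2 * 5 = 324 m

324 m


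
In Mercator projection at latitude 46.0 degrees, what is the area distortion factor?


area_distortion = 1/cos^2(46.0) = 2.072

2.072


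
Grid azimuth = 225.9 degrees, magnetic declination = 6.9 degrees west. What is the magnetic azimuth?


magnetic azimuth = grid azimuth - declination (east +ve)
mag_az = 225.9 - -6.9 = 232.8 degrees

232.8 degrees


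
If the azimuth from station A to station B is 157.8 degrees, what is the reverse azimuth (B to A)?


back azimuth = (157.8 + 180) mod 360 = 337.8 degrees

337.8 degrees


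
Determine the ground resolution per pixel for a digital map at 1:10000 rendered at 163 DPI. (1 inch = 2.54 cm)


pixel_cm = 2.54 / 163 ≈ 0.015583 cm
ground = pixel_cm * 10000 / 100 = 2.54 * 10000 / (163 * 100) = 25400 / 16300 ≈ 1.56 m

1.56 m


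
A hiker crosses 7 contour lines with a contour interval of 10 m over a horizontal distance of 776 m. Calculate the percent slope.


elevation change = 7 * 10 = 70 m
slope = 70 / 776 * 100 = 9.0%

9.0%


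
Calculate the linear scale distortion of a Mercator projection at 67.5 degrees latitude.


SF = 1 / cos(67.5) = 1 / 0.382683 = 2.613

2.613


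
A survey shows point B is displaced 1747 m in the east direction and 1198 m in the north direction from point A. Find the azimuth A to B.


az = atan2(1747, 1198) = 55.6 deg
adjusted to 0-360: 55.6 degrees

55.6 degrees


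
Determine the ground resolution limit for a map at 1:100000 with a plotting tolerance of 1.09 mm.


ground = 1.09 mm * 100000 / 1000 = 109.0 m

109.0 m


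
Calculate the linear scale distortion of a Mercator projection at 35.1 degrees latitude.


SF = 1 / cos(35.1) = 1 / 0.81815 = 1.222

1.222


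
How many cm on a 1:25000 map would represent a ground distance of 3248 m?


map_cm = 3248 * 100 / 25000 = 12.992 cm ≈ 12.99 cm

12.99 cm


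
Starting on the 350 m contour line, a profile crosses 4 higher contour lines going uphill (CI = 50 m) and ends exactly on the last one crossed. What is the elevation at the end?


elevation = 350 + 4 * 50 = 550 m

550 m


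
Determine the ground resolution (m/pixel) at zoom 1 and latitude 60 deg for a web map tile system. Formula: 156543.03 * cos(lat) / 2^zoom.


res = 156543.03 * cos(60) / 2^1 = 156543.03 * 0.5 / 2 = 39135.76 m/pixel

39135.76 m/pixel


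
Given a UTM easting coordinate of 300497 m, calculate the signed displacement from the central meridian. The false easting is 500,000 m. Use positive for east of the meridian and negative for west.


displacement = 300497 - 500000 = -199503 m

-199503 m


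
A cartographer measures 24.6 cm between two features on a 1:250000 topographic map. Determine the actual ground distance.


ground = 24.6 cm * 250000 / 100 = 61500.0 m = 61.5 km

61.5 km


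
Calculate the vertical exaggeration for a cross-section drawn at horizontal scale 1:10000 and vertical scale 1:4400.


VE = horizontal_scale / vertical_scale = 10000 / 4400 ≈ 2.3

2.3x


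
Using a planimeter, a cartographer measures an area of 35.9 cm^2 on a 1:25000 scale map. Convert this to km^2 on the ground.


ground_area = 35.9 * (25000/100)^2 = 2243750.0 m^2 = 2.24375 km^2 ≈ 2.244 km^2

2.244 km^2


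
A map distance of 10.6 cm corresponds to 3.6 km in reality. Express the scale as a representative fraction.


ground = 3.6 km = 360000 cm; RF denominator = ground / map = 360000 / 10.6 ≈ 33962; RF = 1:33962

1:33962


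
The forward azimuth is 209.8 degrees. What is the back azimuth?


back azimuth = (209.8 + 180) mod 360 = 29.8 degrees

29.8 degrees


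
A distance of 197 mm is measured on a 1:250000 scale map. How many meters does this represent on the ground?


ground = 197 mm * 250000 / 1000 = 49250.0 m

49250.0 m


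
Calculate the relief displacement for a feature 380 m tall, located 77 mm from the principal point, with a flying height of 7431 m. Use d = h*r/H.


d = h * r / H = 380 * 77 / 7431 = 3.94 mm

3.94 mm


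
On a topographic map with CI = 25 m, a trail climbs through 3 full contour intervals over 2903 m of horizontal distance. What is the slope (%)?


elevation change = 3 * 25 = 75 m
slope = 75 / 2903 * 100 = 2.6%

2.6%


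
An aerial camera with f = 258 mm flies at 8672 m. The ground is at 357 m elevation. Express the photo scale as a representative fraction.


scale = f / (H - h) = 258 mm / 8315 m = 258 / 8315000 = 1:32229

1:32229


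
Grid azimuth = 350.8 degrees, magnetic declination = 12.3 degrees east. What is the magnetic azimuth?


magnetic azimuth = grid azimuth - declination (east +ve)
mag_az = 350.8 - 12.3 = 338.5 degrees

338.5 degrees


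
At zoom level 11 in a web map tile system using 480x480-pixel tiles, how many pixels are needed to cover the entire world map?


tiles per axis = 2^11 = 2048
total tiles = 2048^2 = 4194304
pixels per axis = 2048 * 480 = 983040
total pixels = 983040^2 = 966367641600

966367641600 pixels


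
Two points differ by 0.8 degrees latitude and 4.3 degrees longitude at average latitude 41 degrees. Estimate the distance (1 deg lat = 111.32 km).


dlat_km = 0.8 * 111.32 = 89.056
dlon_km = 4.3 * 111.32 * cos(41) ≈ 361.261
dist = sqrt(89.056^2 + 361.261^2) ≈ 372.1 km

372.1 km


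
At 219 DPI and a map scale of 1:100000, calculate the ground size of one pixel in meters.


pixel_cm = 2.54 / 219 ≈ 0.011598 cm
ground = pixel_cm * 100000 / 100 = 2.54 * 100000 / (219 * 100) = 254000 / 21900 ≈ 11.6 m

11.6 m


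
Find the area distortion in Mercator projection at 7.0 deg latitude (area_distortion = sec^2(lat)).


area_distortion = 1/cos^2(7.0) = 1.015

1.015


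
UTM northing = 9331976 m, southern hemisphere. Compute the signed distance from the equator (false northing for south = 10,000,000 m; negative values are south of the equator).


For southern: actual = 9331976 - 10000000 = -668024 m

-668024 m


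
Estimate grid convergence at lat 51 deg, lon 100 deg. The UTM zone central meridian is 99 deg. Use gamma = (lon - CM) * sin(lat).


gamma = (100 - 99) * sin(51) = 1 * 0.777146 = 0.777 degrees

0.777 degrees


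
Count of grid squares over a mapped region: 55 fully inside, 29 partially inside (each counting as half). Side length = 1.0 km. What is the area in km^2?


effective squares = 55 + 29 * 0.5 = 69.5
area = 69.5 * 1.0 = 69.5 km^2

69.5 km^2


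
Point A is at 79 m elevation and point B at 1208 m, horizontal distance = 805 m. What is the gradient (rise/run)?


gradient = (1208 - 79) / 805 = 1129 / 805 = 1.4025

1.4025


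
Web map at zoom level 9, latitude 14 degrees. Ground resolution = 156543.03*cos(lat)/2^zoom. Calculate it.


res = 156543.03 * cos(14) / 2^9 = 156543.03 * 0.97029573 / 512 = 296.67 m/pixel

296.67 m/pixel


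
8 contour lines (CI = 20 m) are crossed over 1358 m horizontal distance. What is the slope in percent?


elevation change = 8 * 20 = 160 m
slope = 160 / 1358 * 100 = 11.8%

11.8%


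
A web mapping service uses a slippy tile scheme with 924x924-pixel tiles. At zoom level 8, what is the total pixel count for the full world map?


tiles per axis = 2^8 = 256
total tiles = 256^2 = 65536
pixels per axis = 256 * 924 = 236544
total pixels = 236544^2 = 55953063936

55953063936 pixels


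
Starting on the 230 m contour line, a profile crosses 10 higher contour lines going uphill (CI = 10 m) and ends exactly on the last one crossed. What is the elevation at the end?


elevation = 230 + 10 * 10 = 330 m

330 m


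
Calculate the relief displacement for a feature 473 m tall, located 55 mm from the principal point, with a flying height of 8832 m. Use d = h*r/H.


d = h * r / H = 473 * 55 / 8832 = 2.95 mm

2.95 mm


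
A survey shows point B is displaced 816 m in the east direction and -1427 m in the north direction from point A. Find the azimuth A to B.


az = atan2(816, -1427) = 150.2 deg
adjusted to 0-360: 150.2 degrees

150.2 degrees


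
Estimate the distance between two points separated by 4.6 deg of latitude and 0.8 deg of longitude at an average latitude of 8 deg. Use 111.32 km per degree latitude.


dlat_km = 4.6 * 111.32 = 512.072
dlon_km = 0.8 * 111.32 * cos(8) ≈ 88.189
dist = sqrt(512.072^2 + 88.189^2) ≈ 519.6 km

519.6 km


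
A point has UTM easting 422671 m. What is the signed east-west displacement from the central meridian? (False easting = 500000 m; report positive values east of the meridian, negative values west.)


displacement = 422671 - 500000 = -77329 m

-77329 m


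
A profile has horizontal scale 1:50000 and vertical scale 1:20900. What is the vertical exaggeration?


VE = horizontal_scale / vertical_scale = 50000 / 20900 ≈ 2.4

2.4x


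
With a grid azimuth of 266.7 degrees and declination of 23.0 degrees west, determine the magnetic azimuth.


magnetic azimuth = grid azimuth - declination (east +ve)
mag_az = 266.7 - -23.0 = 289.7 degrees

289.7 degrees


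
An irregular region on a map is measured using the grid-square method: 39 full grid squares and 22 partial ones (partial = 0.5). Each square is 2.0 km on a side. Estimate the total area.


effective squares = 39 + 22 * 0.5 = 50.0
area = 50.0 * 4.0 = 200.0 km^2

200.0 km^2


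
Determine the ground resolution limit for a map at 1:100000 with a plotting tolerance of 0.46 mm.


ground = 0.46 mm * 100000 / 1000 = 46.0 m

46.0 m


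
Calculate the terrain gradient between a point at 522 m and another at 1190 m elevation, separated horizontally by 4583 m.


gradient = (1190 - 522) / 4583 = 668 / 4583 = 0.1458

0.1458


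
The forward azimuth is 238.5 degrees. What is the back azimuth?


back azimuth = (238.5 + 180) mod 360 = 58.5 degrees

58.5 degrees


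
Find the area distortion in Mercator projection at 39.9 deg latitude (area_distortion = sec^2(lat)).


area_distortion = 1/cos^2(39.9) = 1.699

1.699


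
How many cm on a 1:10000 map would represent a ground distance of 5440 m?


map_cm = 5440 * 100 / 10000 = 54.4 cm

54.4 cm


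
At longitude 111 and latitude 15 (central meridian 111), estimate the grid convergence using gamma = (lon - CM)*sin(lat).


gamma = (111 - 111) * sin(15) = 0 * 0.258819 = 0.0 degrees

0.0 degrees


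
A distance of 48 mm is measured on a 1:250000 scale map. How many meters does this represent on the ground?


ground = 48 mm * 250000 / 1000 = 12000.0 m

12000.0 m


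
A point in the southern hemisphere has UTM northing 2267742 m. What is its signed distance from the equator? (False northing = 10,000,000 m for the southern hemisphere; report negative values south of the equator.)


For southern: actual = 2267742 - 10000000 = -7732258 m

-7732258 m


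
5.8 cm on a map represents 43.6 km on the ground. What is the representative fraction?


ground = 43.6 km = 4360000 cm; RF denominator = ground / map = 4360000 / 5.8 ≈ 751724; RF = 1:751724

1:751724


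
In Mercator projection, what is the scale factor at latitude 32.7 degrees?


SF = 1 / cos(32.7) = 1 / 0.841511 = 1.188

1.188


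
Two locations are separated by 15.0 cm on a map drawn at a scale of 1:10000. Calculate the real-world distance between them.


ground = 15.0 cm * 10000 / 100 = 1500.0 m = 1.5 km

1.5 km


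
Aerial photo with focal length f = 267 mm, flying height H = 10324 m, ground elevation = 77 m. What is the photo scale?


scale = f / (H - h) = 267 mm / 10247 m = 267 / 10247000 = 1:38378

1:38378


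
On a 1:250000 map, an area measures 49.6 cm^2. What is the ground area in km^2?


ground_area = 49.6 * (250000/100)^2 = 310000000.0 m^2 = 310.0 km^2

310.0 km^2


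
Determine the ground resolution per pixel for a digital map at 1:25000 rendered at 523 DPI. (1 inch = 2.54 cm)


pixel_cm = 2.54 / 523 ≈ 0.004857 cm
ground = pixel_cm * 25000 / 100 = 2.54 * 25000 / (523 * 100) = 63500 / 52300 ≈ 1.21 m

1.21 m


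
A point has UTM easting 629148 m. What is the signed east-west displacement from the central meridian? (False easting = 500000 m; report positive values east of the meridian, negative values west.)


displacement = 629148 - 500000 = 129148 m

129148 m


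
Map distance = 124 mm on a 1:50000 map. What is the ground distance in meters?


ground = 124 mm * 50000 / 1000 = 6200.0 m

6200.0 m


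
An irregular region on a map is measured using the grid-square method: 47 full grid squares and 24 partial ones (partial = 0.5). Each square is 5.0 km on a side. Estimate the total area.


effective squares = 47 + 24 * 0.5 = 59.0
area = 59.0 * 25.0 = 1475.0 km^2

1475.0 km^2


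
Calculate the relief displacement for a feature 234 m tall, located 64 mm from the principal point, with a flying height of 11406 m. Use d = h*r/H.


d = h * r / H = 234 * 64 / 11406 = 1.31 mm

1.31 mm


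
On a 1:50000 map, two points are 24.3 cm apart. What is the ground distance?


ground = 24.3 cm * 50000 / 100 = 12150.0 m = 12.15 km

12.15 km


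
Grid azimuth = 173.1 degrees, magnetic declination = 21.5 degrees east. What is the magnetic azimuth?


magnetic azimuth = grid azimuth - declination (east +ve)
mag_az = 173.1 - 21.5 = 151.6 degrees

151.6 degrees


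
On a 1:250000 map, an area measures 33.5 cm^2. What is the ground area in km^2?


ground_area = 33.5 * (250000/100)^2 = 209375000.0 m^2 = 209.375 km^2

209.375 km^2
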